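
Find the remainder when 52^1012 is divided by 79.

By repeated squaring mod 79: 52^1≡52, 52^2≡18, 52^4≡8, 52^8≡64, 52^16≡67, 52^32≡65, 52^64≡38, 52^128≡22, 52^256≡10, 52^512≡21.
1012 = 4 + 16 + 32 + 64 + 128 + 256 + 512, so 52^1012 ≡ 8·67·65·38·22·10·21 ≡ 22 (mod 79).

22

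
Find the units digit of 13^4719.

7

The units digit of 13^n cycles with period 4: 3, 9, 7, 1, …
4719 mod 4 = 3, so the last digit matches 3^3 = 7.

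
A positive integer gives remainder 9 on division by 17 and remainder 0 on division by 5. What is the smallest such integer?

x ≡ 0 (mod 5) gives x ∈ {0, 5, 10, 15, 20, 25, 30, 35, …}.
The first of these with x mod 17 = 9 is 60.

60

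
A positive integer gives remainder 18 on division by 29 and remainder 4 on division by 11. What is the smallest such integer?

279

x ≡ 4 (mod 11) gives x ∈ {4, 15, 26, 37, 48, 59, 70, 81, …}.
The first of these with x mod 29 = 18 is 279.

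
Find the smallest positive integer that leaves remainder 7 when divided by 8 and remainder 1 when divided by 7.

x ≡ 1 (mod 7) gives x ∈ {1, 8, 15}.
The first of these with x mod 8 = 7 is 15.

15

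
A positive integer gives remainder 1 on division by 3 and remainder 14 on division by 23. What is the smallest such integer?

Since 23·2 ≡ 1 (mod 3), take x = 14 + 23·((1−14)·2 mod 3) = 14 + 23·1 = 37.
Check: 37 mod 3 = 1, 37 mod 23 = 14.

37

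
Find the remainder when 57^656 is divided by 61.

By repeated squaring mod 61: 57^1≡57, 57^2≡16, 57^4≡12, 57^8≡22, 57^16≡57, 57^32≡16, 57^64≡12, 57^128≡22, 57^256≡57, 57^512≡16.
656 = 16 + 128 + 512, so 57^656 ≡ 57·22·16 ≡ 56 (mod 61).

56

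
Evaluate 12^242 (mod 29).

Successive squares of 12 mod 29: 12^1≡12, 12^2≡28, 12^4≡1, 12^8≡1, 12^16≡1, 12^32≡1, 12^64≡1, 12^128≡1.
242 = 2 + 16 + 32 + 64 + 128, so 12^242 ≡ 28·1·1·1·1 ≡ 28 (mod 29).

28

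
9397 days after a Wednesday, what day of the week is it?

Saturday

9397 mod 7 = 3 (since 1342·7 = 9394).
Wednesday + 3 days → Saturday.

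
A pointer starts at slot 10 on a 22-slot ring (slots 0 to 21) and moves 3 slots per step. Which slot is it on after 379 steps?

3

379·3 = 1137.
1137 = 51·22 + 15, so 1137 mod 22 = 15.
(10 + 15) mod 22 = 3.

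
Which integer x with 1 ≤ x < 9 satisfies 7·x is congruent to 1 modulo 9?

7·4 = 28 = 3·9 + 1, so 7⁻¹ ≡ 4 (mod 9).

4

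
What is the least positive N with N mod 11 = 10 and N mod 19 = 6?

Since 19·7 ≡ 1 (mod 11), take x = 6 + 19·((10−6)·7 mod 11) = 6 + 19·6 = 120.
Check: 120 mod 11 = 10, 120 mod 19 = 6.

120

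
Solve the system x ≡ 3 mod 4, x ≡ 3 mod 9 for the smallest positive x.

3

x ≡ 3 (mod 4) gives x ∈ {3}.
The first of these with x mod 9 = 3 is 3.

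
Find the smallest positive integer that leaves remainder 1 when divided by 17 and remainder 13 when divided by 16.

x ≡ 13 (mod 16) gives x ∈ {13, 29, 45, 61, 77, 93, 109, 125, …}.
The first of these with x mod 17 = 1 is 205.

205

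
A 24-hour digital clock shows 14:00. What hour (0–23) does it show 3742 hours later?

3742 mod 24 = 22 (since 155·24 = 3720).
(14 + 22) mod 24 = 12.

12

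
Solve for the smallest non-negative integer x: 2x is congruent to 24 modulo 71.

2⁻¹ ≡ 36 (mod 71) because 2·36 = 72 = 1·71 + 1.
So x ≡ 36·24 = 864 ≡ 12 (mod 71).
Check: 2·12 = 24 = 0·71 + 24.

12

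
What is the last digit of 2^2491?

8

The units digit of 2^n cycles with period 4: 2, 4, 8, 6, …
2491 leaves remainder 3 on division by 4, so 2^2491 ends in 8.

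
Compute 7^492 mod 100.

1

Square-and-reduce mod 100: 7^1≡7, 7^2≡49, 7^4≡1, 7^8≡1, 7^16≡1, 7^32≡1, 7^64≡1, 7^128≡1, 7^256≡1.
492 = 4 + 8 + 32 + 64 + 128 + 256, so 7^492 ≡ 1·1·1·1·1·1 ≡ 1 (mod 100).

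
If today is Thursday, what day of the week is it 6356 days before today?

Thursday

6356 mod 7 = 0 (since 908·7 = 6356).
Thursday − 0 days → Thursday.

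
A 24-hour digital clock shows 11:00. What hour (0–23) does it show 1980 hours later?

23

Dividing 1980 by 24 gives quotient 82 and remainder 12.
(11 + 12) mod 24 = 23.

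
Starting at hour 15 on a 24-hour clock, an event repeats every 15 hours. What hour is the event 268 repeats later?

268·15 = 4020.
4020 = 167·24 + 12, so 4020 mod 24 = 12.
(15 + 12) mod 24 = 3.

3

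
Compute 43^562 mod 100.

49

Square-and-reduce mod 100: 43^1≡43, 43^2≡49, 43^4≡1, 43^8≡1, 43^16≡1, 43^32≡1, 43^64≡1, 43^128≡1, 43^256≡1, 43^512≡1.
562 = 2 + 16 + 32 + 512, so 43^562 ≡ 49·1·1·1 ≡ 49 (mod 100).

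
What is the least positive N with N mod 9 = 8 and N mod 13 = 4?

x ≡ 8 (mod 9) gives x ∈ {8, 17}.
The first of these with x mod 13 = 4 is 17.

17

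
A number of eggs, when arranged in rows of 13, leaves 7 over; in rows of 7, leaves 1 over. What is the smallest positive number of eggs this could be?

Since 7·2 ≡ 1 (mod 13), take x = 1 + 7·((7−1)·2 mod 13) = 1 + 7·12 = 85.
Check: 85 mod 13 = 7, 85 mod 7 = 1.

85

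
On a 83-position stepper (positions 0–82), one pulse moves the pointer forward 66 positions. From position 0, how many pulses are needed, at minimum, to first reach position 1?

83 = 1·66 + 17
66 = 3·17 + 15
17 = 1·15 + 2
15 = 7·2 + 1
2 = 2·1 + 0
Back-substituting gives 66·39 ≡ 1 (mod 83).

39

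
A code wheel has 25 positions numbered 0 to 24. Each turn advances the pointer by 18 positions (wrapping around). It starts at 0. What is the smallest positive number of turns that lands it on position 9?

The inverse of 18 mod 25 is 7 (since 18·7 = 126 ≡ 1).
So x ≡ 7·9 = 63 ≡ 13 (mod 25).

13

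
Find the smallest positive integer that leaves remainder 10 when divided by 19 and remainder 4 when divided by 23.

257

Since 23·5 ≡ 1 (mod 19), take x = 4 + 23·((10−4)·5 mod 19) = 4 + 23·11 = 257.
Check: 257 mod 19 = 10, 257 mod 23 = 4.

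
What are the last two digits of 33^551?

Successive squares of 33 mod 100: 33^1≡33, 33^2≡89, 33^4≡21, 33^8≡41, 33^16≡81, 33^32≡61, 33^64≡21, 33^128≡41, 33^256≡81, 33^512≡61.
Since 551 = 1 + 2 + 4 + 32 + 512 in binary, 33^551 ≡ 33·89·21·61·61 ≡ 17 (mod 100).

17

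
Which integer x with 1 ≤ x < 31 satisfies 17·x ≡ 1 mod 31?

11

31 = 1·17 + 14
17 = 1·14 + 3
14 = 4·3 + 2
3 = 1·2 + 1
2 = 2·1 + 0
Back-substituting gives 17·11 ≡ 1 (mod 31).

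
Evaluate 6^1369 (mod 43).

Square-and-reduce mod 43: 6^1≡6, 6^2≡36, 6^4≡6, 6^8≡36, 6^16≡6, 6^32≡36, 6^64≡6, 6^128≡36, 6^256≡6, 6^512≡36, 6^1024≡6.
Since 1369 = 1 + 8 + 16 + 64 + 256 + 1024 in binary, 6^1369 ≡ 6·36·6·6·6·6 ≡ 6 (mod 43).

6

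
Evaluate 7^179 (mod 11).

By repeated squaring mod 11: 7^1≡7, 7^2≡5, 7^4≡3, 7^8≡9, 7^16≡4, 7^32≡5, 7^64≡3, 7^128≡9.
Since 179 = 1 + 2 + 16 + 32 + 128 in binary, 7^179 ≡ 7·5·4·5·9 ≡ 8 (mod 11).

8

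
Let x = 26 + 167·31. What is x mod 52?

167·31 = 5177.
Dividing 5177 by 52 gives quotient 99 and remainder 29.
(26 + 29) mod 52 = 3.

3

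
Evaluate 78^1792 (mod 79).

Successive squares of 78 mod 79: 78^1≡78, 78^2≡1, 78^4≡1, 78^8≡1, 78^16≡1, 78^32≡1, 78^64≡1, 78^128≡1, 78^256≡1, 78^512≡1, 78^1024≡1.
1792 = 256 + 512 + 1024, so 78^1792 ≡ 1·1·1 ≡ 1 (mod 79).

1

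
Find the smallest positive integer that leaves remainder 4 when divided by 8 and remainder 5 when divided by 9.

68

x ≡ 4 (mod 8) gives x ∈ {4, 12, 20, 28, 36, 44, 52, 60, …}.
The first of these with x mod 9 = 5 is 68.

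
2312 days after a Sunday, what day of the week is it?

Tuesday

2312 − 330·7 = 2, so 2312 ≡ 2 (mod 7).
Sunday + 2 days → Tuesday.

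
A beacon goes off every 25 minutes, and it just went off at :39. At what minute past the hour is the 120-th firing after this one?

120·25 = 3000.
3000 mod 60 = 0 (since 50·60 = 3000).
(39 + 0) mod 60 = 39.

39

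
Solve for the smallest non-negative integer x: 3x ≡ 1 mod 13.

The inverse of 3 mod 13 is 9 (since 3·9 = 27 ≡ 1).
Multiplying both sides by 9: x ≡ 9·1 = 9 ≡ 9 (mod 13).

9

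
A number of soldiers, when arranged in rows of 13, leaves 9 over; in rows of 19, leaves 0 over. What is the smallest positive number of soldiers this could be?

152

Since 19·11 ≡ 1 (mod 13), take x = 0 + 19·((9−0)·11 mod 13) = 0 + 19·8 = 152.
Check: 152 mod 13 = 9, 152 mod 19 = 0.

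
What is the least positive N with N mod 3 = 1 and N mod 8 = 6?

22

x ≡ 1 (mod 3) gives x ∈ {1, 4, 7, 10, 13, 16, 19, 22}.
The first of these with x mod 8 = 6 is 22.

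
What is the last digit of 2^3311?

8

Last digits of 2^n: 2, 4, 8, 6 (period 4).
3311 mod 4 = 3, so the last digit matches 2^3 = 8.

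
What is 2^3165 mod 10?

Powers of 2 mod 10 repeat with period 4: 2, 4, 8, 6.
3165 mod 4 = 1, so the last digit matches 2^1 = 2.

2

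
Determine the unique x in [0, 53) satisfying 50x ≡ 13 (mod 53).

The inverse of 50 mod 53 is 35 (since 50·35 = 1750 ≡ 1).
Multiplying both sides by 35: x ≡ 35·13 = 455 ≡ 31 (mod 53).

31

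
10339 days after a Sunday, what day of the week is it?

Sunday

10339 − 1477·7 = 0, so 10339 ≡ 0 (mod 7).
Sunday + 0 days → Sunday.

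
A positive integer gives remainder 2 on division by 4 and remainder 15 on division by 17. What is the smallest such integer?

Since 17·1 ≡ 1 (mod 4), take x = 15 + 17·((2−15)·1 mod 4) = 15 + 17·3 = 66.
Check: 66 mod 4 = 2, 66 mod 17 = 15.

66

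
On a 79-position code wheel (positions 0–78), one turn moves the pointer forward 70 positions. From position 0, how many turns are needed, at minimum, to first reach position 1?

79 = 1·70 + 9
70 = 7·9 + 7
9 = 1·7 + 2
7 = 3·2 + 1
2 = 2·1 + 0
Back-substituting gives 70·35 ≡ 1 (mod 79).

35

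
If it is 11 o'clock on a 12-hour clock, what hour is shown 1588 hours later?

1588 = 132·12 + 4, so 1588 mod 12 = 4.
11 + 4 → 3 on a 12-hour dial.

3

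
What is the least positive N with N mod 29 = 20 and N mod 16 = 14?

x ≡ 14 (mod 16) gives x ∈ {14, 30, 46, 62, 78}.
The first of these with x mod 29 = 20 is 78.

78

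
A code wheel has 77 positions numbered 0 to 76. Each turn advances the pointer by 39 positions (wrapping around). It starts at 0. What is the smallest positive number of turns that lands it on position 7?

14

39⁻¹ ≡ 2 (mod 77) because 39·2 = 78 = 1·77 + 1.
So x ≡ 2·7 = 14 ≡ 14 (mod 77).
Check: 39·14 = 546 = 7·77 + 7.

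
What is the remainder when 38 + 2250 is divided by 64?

48

2250 − 35·64 = 10, so 2250 ≡ 10 (mod 64).
(38 + 10) mod 64 = 48.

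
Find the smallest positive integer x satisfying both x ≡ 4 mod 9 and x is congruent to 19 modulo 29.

x ≡ 4 (mod 9) gives x ∈ {4, 13, 22, 31, 40, 49, 58, 67, …}.
The first of these with x mod 29 = 19 is 193.

193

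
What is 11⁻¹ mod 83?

68

11·68 = 748 = 9·83 + 1, so 11⁻¹ ≡ 68 (mod 83).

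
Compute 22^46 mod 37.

Successive squares of 22 mod 37: 22^1≡22, 22^2≡3, 22^4≡9, 22^8≡7, 22^16≡12, 22^32≡33.
46 = 2 + 4 + 8 + 32, so 22^46 ≡ 3·9·7·33 ≡ 21 (mod 37).

21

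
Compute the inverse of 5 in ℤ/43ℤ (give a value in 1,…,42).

5·26 = 130 = 3·43 + 1, so 5⁻¹ ≡ 26 (mod 43).

26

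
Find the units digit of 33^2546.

Last digits of 3^n: 3, 9, 7, 1 (period 4).
2546 leaves remainder 2 on division by 4, so 33^2546 ends in 9.

9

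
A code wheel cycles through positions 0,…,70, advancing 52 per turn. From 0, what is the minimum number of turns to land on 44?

The inverse of 52 mod 71 is 56 (since 52·56 = 2912 ≡ 1).
Multiplying both sides by 56: x ≡ 56·44 = 2464 ≡ 50 (mod 71).

50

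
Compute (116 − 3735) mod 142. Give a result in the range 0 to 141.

3735 − 26·142 = 43, so 3735 ≡ 43 (mod 142).
(116 − 43) mod 142 = 73.

73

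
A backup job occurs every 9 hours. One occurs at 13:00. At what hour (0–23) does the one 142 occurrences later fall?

19

142·9 = 1278.
Dividing 1278 by 24 gives quotient 53 and remainder 6.
(13 + 6) mod 24 = 19.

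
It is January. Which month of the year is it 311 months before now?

February

Dividing 311 by 12 gives quotient 25 and remainder 11.
January − 11 months → February.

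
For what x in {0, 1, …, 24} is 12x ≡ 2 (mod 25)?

12⁻¹ ≡ 23 (mod 25) because 12·23 = 276 = 11·25 + 1.
Multiplying both sides by 23: x ≡ 23·2 = 46 ≡ 21 (mod 25).

21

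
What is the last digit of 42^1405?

2

Powers of 2 mod 10 repeat with period 4: 2, 4, 8, 6.
1405 leaves remainder 1 on division by 4, so 42^1405 ends in 2.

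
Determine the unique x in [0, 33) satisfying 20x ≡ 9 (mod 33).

12

20⁻¹ ≡ 5 (mod 33) because 20·5 = 100 = 3·33 + 1.
Multiplying both sides by 5: x ≡ 5·9 = 45 ≡ 12 (mod 33).
Check: 20·12 = 240 = 7·33 + 9.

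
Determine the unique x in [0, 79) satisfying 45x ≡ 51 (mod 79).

45⁻¹ ≡ 72 (mod 79) because 45·72 = 3240 = 41·79 + 1.
Multiplying both sides by 72: x ≡ 72·51 = 3672 ≡ 38 (mod 79).
Check: 45·38 = 1710 = 21·79 + 51.

38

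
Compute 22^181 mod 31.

22

Square-and-reduce mod 31: 22^1≡22, 22^2≡19, 22^4≡20, 22^8≡28, 22^16≡9, 22^32≡19, 22^64≡20, 22^128≡28.
Since 181 = 1 + 4 + 16 + 32 + 128 in binary, 22^181 ≡ 22·20·9·19·28 ≡ 22 (mod 31).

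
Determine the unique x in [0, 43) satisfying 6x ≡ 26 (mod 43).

33

The inverse of 6 mod 43 is 36 (since 6·36 = 216 ≡ 1).
Multiplying both sides by 36: x ≡ 36·26 = 936 ≡ 33 (mod 43).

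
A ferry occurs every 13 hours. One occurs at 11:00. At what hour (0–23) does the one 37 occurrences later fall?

12

37·13 = 481.
481 = 20·24 + 1, so 481 mod 24 = 1.
(11 + 1) mod 24 = 12.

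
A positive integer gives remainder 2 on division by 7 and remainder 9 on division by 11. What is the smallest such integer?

x ≡ 2 (mod 7) gives x ∈ {2, 9}.
The first of these with x mod 11 = 9 is 9.

9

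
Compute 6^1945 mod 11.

By repeated squaring mod 11: 6^1≡6, 6^2≡3, 6^4≡9, 6^8≡4, 6^16≡5, 6^32≡3, 6^64≡9, 6^128≡4, 6^256≡5, 6^512≡3, 6^1024≡9.
Since 1945 = 1 + 8 + 16 + 128 + 256 + 512 + 1024 in binary, 6^1945 ≡ 6·4·5·4·5·3·9 ≡ 10 (mod 11).

10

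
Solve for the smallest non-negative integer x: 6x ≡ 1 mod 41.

6⁻¹ ≡ 7 (mod 41) because 6·7 = 42 = 1·41 + 1.
So x ≡ 7·1 = 7 ≡ 7 (mod 41).
Check: 6·7 = 42 = 1·41 + 1.

7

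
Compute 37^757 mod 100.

By repeated squaring mod 100: 37^1≡37, 37^2≡69, 37^4≡61, 37^8≡21, 37^16≡41, 37^32≡81, 37^64≡61, 37^128≡21, 37^256≡41, 37^512≡81.
757 = 1 + 4 + 16 + 32 + 64 + 128 + 512, so 37^757 ≡ 37·61·41·81·61·21·81 ≡ 17 (mod 100).

17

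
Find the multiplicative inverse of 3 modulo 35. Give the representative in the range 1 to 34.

12

3·12 = 36 = 1·35 + 1, so 3⁻¹ ≡ 12 (mod 35).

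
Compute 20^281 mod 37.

32

Successive squares of 20 mod 37: 20^1≡20, 20^2≡30, 20^4≡12, 20^8≡33, 20^16≡16, 20^32≡34, 20^64≡9, 20^128≡7, 20^256≡12.
281 = 1 + 8 + 16 + 256, so 20^281 ≡ 20·33·16·12 ≡ 32 (mod 37).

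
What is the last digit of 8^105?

The units digit of 8^n cycles with period 4: 8, 4, 2, 6, …
105 mod 4 = 1, so the last digit matches 8^1 = 8.

8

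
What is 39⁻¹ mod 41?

20

39·20 = 780 = 19·41 + 1, so 39⁻¹ ≡ 20 (mod 41).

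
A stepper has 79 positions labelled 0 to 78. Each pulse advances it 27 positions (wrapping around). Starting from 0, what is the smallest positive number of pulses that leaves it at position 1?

41

27·41 = 1107 = 14·79 + 1, so 27⁻¹ ≡ 41 (mod 79).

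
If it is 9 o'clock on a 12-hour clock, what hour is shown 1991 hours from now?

1991 − 165·12 = 11, so 1991 ≡ 11 (mod 12).
9 + 11 → 8 on a 12-hour dial.

8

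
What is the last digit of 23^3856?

1

The units digit of 23^n cycles with period 4: 3, 9, 7, 1, …
3856 mod 4 = 0, so the last digit matches 3^4 = 1.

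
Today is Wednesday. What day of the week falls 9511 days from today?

Dividing 9511 by 7 gives quotient 1358 and remainder 5.
Wednesday + 5 days → Monday.

Monday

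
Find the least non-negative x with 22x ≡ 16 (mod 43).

32

22⁻¹ ≡ 2 (mod 43) because 22·2 = 44 = 1·43 + 1.
So x ≡ 2·16 = 32 ≡ 32 (mod 43).
Check: 22·32 = 704 = 16·43 + 16.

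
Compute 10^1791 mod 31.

2

Successive squares of 10 mod 31: 10^1≡10, 10^2≡7, 10^4≡18, 10^8≡14, 10^16≡10, 10^32≡7, 10^64≡18, 10^128≡14, 10^256≡10, 10^512≡7, 10^1024≡18.
Since 1791 = 1 + 2 + 4 + 8 + 16 + 32 + 64 + 128 + 512 + 1024 in binary, 10^1791 ≡ 10·7·18·14·10·7·18·14·7·18 ≡ 2 (mod 31).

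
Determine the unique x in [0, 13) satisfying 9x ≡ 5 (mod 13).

2

9⁻¹ ≡ 3 (mod 13) because 9·3 = 27 = 2·13 + 1.
So x ≡ 3·5 = 15 ≡ 2 (mod 13).
Check: 9·2 = 18 = 1·13 + 5.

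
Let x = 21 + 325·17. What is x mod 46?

325·17 = 5525.
5525 − 120·46 = 5, so 5525 ≡ 5 (mod 46).
(21 + 5) mod 46 = 26.

26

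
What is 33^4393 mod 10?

3

Last digits of 3^n: 3, 9, 7, 1 (period 4).
4393 mod 4 = 1, so the last digit matches 3^1 = 3.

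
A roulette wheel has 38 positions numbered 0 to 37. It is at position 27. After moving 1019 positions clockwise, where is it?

Dividing 1019 by 38 gives quotient 26 and remainder 31.
(27 + 31) mod 38 = 20.

20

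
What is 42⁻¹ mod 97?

97 = 2·42 + 13
42 = 3·13 + 3
13 = 4·3 + 1
3 = 3·1 + 0
Back-substituting gives 42·67 ≡ 1 (mod 97).

67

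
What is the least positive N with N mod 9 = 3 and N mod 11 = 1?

12

Since 11·5 ≡ 1 (mod 9), take x = 1 + 11·((3−1)·5 mod 9) = 1 + 11·1 = 12.
Check: 12 mod 9 = 3, 12 mod 11 = 1.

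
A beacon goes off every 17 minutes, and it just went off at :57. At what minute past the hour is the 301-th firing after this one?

301·17 = 5117.
Dividing 5117 by 60 gives quotient 85 and remainder 17.
(57 + 17) mod 60 = 14.

14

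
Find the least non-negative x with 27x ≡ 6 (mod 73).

27⁻¹ ≡ 46 (mod 73) because 27·46 = 1242 = 17·73 + 1.
So x ≡ 46·6 = 276 ≡ 57 (mod 73).

57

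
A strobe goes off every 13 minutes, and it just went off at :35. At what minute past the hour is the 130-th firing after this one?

130·13 = 1690.
1690 mod 60 = 10 (since 28·60 = 1680).
(35 + 10) mod 60 = 45.

45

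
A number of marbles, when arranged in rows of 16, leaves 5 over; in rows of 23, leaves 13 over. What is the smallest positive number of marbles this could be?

197

x ≡ 5 (mod 16) gives x ∈ {5, 21, 37, 53, 69, 85, 101, 117, …}.
The first of these with x mod 23 = 13 is 197.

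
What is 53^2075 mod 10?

Powers of 3 mod 10 repeat with period 4: 3, 9, 7, 1.
2075 leaves remainder 3 on division by 4, so 53^2075 ends in 7.

7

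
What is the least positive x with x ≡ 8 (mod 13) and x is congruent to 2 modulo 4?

x ≡ 2 (mod 4) gives x ∈ {2, 6, 10, 14, 18, 22, 26, 30, …}.
The first of these with x mod 13 = 8 is 34.

34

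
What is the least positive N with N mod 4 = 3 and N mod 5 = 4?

19

Since 5·1 ≡ 1 (mod 4), take x = 4 + 5·((3−4)·1 mod 4) = 4 + 5·3 = 19.
Check: 19 mod 4 = 3, 19 mod 5 = 4.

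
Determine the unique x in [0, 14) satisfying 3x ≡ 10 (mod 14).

8

The inverse of 3 mod 14 is 5 (since 3·5 = 15 ≡ 1).
Multiplying both sides by 5: x ≡ 5·10 = 50 ≡ 8 (mod 14).
Check: 3·8 = 24 = 1·14 + 10.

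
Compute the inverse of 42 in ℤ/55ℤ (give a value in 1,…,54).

42·38 = 1596 = 29·55 + 1, so 42⁻¹ ≡ 38 (mod 55).

38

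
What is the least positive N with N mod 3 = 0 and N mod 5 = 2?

Since 5·2 ≡ 1 (mod 3), take x = 2 + 5·((0−2)·2 mod 3) = 2 + 5·2 = 12.
Check: 12 mod 3 = 0, 12 mod 5 = 2.

12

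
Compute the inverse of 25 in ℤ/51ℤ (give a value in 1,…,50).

25·49 = 1225 = 24·51 + 1, so 25⁻¹ ≡ 49 (mod 51).

49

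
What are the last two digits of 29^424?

Square-and-reduce mod 100: 29^1≡29, 29^2≡41, 29^4≡81, 29^8≡61, 29^16≡21, 29^32≡41, 29^64≡81, 29^128≡61, 29^256≡21.
Since 424 = 8 + 32 + 128 + 256 in binary, 29^424 ≡ 61·41·61·21 ≡ 81 (mod 100).

81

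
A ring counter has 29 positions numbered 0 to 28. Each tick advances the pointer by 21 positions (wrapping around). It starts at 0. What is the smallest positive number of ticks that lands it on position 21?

21⁻¹ ≡ 18 (mod 29) because 21·18 = 378 = 13·29 + 1.
Multiplying both sides by 18: x ≡ 18·21 = 378 ≡ 1 (mod 29).
Check: 21·1 = 21 = 0·29 + 21.

1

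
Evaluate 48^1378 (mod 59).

15

Square-and-reduce mod 59: 48^1≡48, 48^2≡3, 48^4≡9, 48^8≡22, 48^16≡12, 48^32≡26, 48^64≡27, 48^128≡21, 48^256≡28, 48^512≡17, 48^1024≡53.
1378 = 2 + 32 + 64 + 256 + 1024, so 48^1378 ≡ 3·26·27·28·53 ≡ 15 (mod 59).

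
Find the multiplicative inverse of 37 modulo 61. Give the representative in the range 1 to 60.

61 = 1·37 + 24
37 = 1·24 + 13
24 = 1·13 + 11
13 = 1·11 + 2
11 = 5·2 + 1
2 = 2·1 + 0
Back-substituting gives 37·33 ≡ 1 (mod 61).

33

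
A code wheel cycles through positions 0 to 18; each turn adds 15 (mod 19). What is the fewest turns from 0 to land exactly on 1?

14

19 = 1·15 + 4
15 = 3·4 + 3
4 = 1·3 + 1
3 = 3·1 + 0
Back-substituting gives 15·14 ≡ 1 (mod 19).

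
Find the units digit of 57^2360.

1

Last digits of 7^n: 7, 9, 3, 1 (period 4).
2360 mod 4 = 0, so the last digit matches 7^4 = 1.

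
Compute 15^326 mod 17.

13

Square-and-reduce mod 17: 15^1≡15, 15^2≡4, 15^4≡16, 15^8≡1, 15^16≡1, 15^32≡1, 15^64≡1, 15^128≡1, 15^256≡1.
326 = 2 + 4 + 64 + 256, so 15^326 ≡ 4·16·1·1 ≡ 13 (mod 17).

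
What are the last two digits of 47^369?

67

Square-and-reduce mod 100: 47^1≡47, 47^2≡9, 47^4≡81, 47^8≡61, 47^16≡21, 47^32≡41, 47^64≡81, 47^128≡61, 47^256≡21.
Since 369 = 1 + 16 + 32 + 64 + 256 in binary, 47^369 ≡ 47·21·41·81·21 ≡ 67 (mod 100).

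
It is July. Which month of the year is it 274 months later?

May

Dividing 274 by 12 gives quotient 22 and remainder 10.
July + 10 months → May.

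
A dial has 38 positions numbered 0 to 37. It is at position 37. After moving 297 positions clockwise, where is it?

30

297 − 7·38 = 31, so 297 ≡ 31 (mod 38).
(37 + 31) mod 38 = 30.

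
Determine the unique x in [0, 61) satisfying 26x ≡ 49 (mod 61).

26⁻¹ ≡ 54 (mod 61) because 26·54 = 1404 = 23·61 + 1.
Multiplying both sides by 54: x ≡ 54·49 = 2646 ≡ 23 (mod 61).
Check: 26·23 = 598 = 9·61 + 49.

23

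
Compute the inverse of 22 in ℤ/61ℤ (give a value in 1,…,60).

61 = 2·22 + 17
22 = 1·17 + 5
17 = 3·5 + 2
5 = 2·2 + 1
2 = 2·1 + 0
Back-substituting gives 22·25 ≡ 1 (mod 61).

25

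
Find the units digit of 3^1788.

1

The units digit of 3^n cycles with period 4: 3, 9, 7, 1, …
1788 mod 4 = 0, so the last digit matches 3^4 = 1.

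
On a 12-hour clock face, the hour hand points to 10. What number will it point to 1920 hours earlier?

1920 − 160·12 = 0, so 1920 ≡ 0 (mod 12).
10 − 0 → 10 on a 12-hour dial.

10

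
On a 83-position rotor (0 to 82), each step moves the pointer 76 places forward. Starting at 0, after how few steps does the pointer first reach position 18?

The inverse of 76 mod 83 is 71 (since 76·71 = 5396 ≡ 1).
So x ≡ 71·18 = 1278 ≡ 33 (mod 83).

33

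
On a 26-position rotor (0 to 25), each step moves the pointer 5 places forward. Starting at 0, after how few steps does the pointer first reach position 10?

The inverse of 5 mod 26 is 21 (since 5·21 = 105 ≡ 1).
So x ≡ 21·10 = 210 ≡ 2 (mod 26).
Check: 5·2 = 10 = 0·26 + 10.

2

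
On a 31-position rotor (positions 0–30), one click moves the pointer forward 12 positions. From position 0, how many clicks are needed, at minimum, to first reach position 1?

13

31 = 2·12 + 7
12 = 1·7 + 5
7 = 1·5 + 2
5 = 2·2 + 1
2 = 2·1 + 0
Back-substituting gives 12·13 ≡ 1 (mod 31).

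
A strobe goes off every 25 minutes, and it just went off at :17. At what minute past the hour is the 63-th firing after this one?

63·25 = 1575.
Dividing 1575 by 60 gives quotient 26 and remainder 15.
(17 + 15) mod 60 = 32.

32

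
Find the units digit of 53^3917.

3

Last digits of 3^n: 3, 9, 7, 1 (period 4).
3917 leaves remainder 1 on division by 4, so 53^3917 ends in 3.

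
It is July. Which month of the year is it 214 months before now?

214 − 17·12 = 10, so 214 ≡ 10 (mod 12).
July − 10 months → September.

September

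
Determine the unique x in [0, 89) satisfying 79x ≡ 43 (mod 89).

58

79⁻¹ ≡ 80 (mod 89) because 79·80 = 6320 = 71·89 + 1.
Multiplying both sides by 80: x ≡ 80·43 = 3440 ≡ 58 (mod 89).
Check: 79·58 = 4582 = 51·89 + 43.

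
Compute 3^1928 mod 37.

By repeated squaring mod 37: 3^1≡3, 3^2≡9, 3^4≡7, 3^8≡12, 3^16≡33, 3^32≡16, 3^64≡34, 3^128≡9, 3^256≡7, 3^512≡12, 3^1024≡33.
1928 = 8 + 128 + 256 + 512 + 1024, so 3^1928 ≡ 12·9·7·12·33 ≡ 9 (mod 37).

9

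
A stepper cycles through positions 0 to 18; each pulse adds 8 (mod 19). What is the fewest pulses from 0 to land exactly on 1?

8·12 = 96 = 5·19 + 1, so 8⁻¹ ≡ 12 (mod 19).

12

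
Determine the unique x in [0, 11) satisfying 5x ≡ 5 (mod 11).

1

The inverse of 5 mod 11 is 9 (since 5·9 = 45 ≡ 1).
So x ≡ 9·5 = 45 ≡ 1 (mod 11).
Check: 5·1 = 5 = 0·11 + 5.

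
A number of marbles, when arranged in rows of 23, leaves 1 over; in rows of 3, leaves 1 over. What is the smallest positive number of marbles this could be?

x ≡ 1 (mod 3) gives x ∈ {1}.
The first of these with x mod 23 = 1 is 1.

1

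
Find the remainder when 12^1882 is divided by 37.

12

Square-and-reduce mod 37: 12^1≡12, 12^2≡33, 12^4≡16, 12^8≡34, 12^16≡9, 12^32≡7, 12^64≡12, 12^128≡33, 12^256≡16, 12^512≡34, 12^1024≡9.
Since 1882 = 2 + 8 + 16 + 64 + 256 + 512 + 1024 in binary, 12^1882 ≡ 33·34·9·12·16·34·9 ≡ 12 (mod 37).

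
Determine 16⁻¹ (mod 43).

43 = 2·16 + 11
16 = 1·11 + 5
11 = 2·5 + 1
5 = 5·1 + 0
Back-substituting gives 16·35 ≡ 1 (mod 43).

35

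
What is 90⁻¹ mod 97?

90·83 = 7470 = 77·97 + 1, so 90⁻¹ ≡ 83 (mod 97).

83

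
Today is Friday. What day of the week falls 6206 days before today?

Dividing 6206 by 7 gives quotient 886 and remainder 4.
Friday − 4 days → Monday.

Monday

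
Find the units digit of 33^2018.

9

Last digits of 3^n: 3, 9, 7, 1 (period 4).
2018 mod 4 = 2, so the last digit matches 3^2 = 9.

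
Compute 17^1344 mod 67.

40

Successive squares of 17 mod 67: 17^1≡17, 17^2≡21, 17^4≡39, 17^8≡47, 17^16≡65, 17^32≡4, 17^64≡16, 17^128≡55, 17^256≡10, 17^512≡33, 17^1024≡17.
1344 = 64 + 256 + 1024, so 17^1344 ≡ 16·10·17 ≡ 40 (mod 67).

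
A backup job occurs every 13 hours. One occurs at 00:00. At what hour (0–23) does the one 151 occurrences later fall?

151·13 = 1963.
Dividing 1963 by 24 gives quotient 81 and remainder 19.
(0 + 19) mod 24 = 19.

19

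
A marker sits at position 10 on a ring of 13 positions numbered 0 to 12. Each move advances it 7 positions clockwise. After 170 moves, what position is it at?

4

170·7 = 1190.
1190 − 91·13 = 7, so 1190 ≡ 7 (mod 13).
(10 + 7) mod 13 = 4.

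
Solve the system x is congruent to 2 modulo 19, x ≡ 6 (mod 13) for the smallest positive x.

97

Since 13·3 ≡ 1 (mod 19), take x = 6 + 13·((2−6)·3 mod 19) = 6 + 13·7 = 97.
Check: 97 mod 19 = 2, 97 mod 13 = 6.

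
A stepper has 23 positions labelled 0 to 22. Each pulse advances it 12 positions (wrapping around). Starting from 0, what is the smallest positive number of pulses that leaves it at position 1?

2

23 = 1·12 + 11
12 = 1·11 + 1
11 = 11·1 + 0
Back-substituting gives 12·2 ≡ 1 (mod 23).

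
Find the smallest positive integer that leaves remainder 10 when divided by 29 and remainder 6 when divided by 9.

Since 9·13 ≡ 1 (mod 29), take x = 6 + 9·((10−6)·13 mod 29) = 6 + 9·23 = 213.
Check: 213 mod 29 = 10, 213 mod 9 = 6.

213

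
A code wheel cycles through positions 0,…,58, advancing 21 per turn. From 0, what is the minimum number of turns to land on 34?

55

21⁻¹ ≡ 45 (mod 59) because 21·45 = 945 = 16·59 + 1.
So x ≡ 45·34 = 1530 ≡ 55 (mod 59).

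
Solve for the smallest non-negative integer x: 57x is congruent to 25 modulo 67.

31

The inverse of 57 mod 67 is 20 (since 57·20 = 1140 ≡ 1).
Multiplying both sides by 20: x ≡ 20·25 = 500 ≡ 31 (mod 67).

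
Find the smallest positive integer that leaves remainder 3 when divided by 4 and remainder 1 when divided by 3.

7

Since 3·3 ≡ 1 (mod 4), take x = 1 + 3·((3−1)·3 mod 4) = 1 + 3·2 = 7.
Check: 7 mod 4 = 3, 7 mod 3 = 1.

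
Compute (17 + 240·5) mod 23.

240·5 = 1200.
1200 − 52·23 = 4, so 1200 ≡ 4 (mod 23).
(17 + 4) mod 23 = 21.

21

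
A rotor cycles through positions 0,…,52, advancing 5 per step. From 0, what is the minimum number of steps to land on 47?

20

The inverse of 5 mod 53 is 32 (since 5·32 = 160 ≡ 1).
So x ≡ 32·47 = 1504 ≡ 20 (mod 53).
Check: 5·20 = 100 = 1·53 + 47.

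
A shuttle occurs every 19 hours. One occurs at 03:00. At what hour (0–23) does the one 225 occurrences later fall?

225·19 = 4275.
Dividing 4275 by 24 gives quotient 178 and remainder 3.
(3 + 3) mod 24 = 6.

6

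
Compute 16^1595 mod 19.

9

By repeated squaring mod 19: 16^1≡16, 16^2≡9, 16^4≡5, 16^8≡6, 16^16≡17, 16^32≡4, 16^64≡16, 16^128≡9, 16^256≡5, 16^512≡6, 16^1024≡17.
Since 1595 = 1 + 2 + 8 + 16 + 32 + 512 + 1024 in binary, 16^1595 ≡ 16·9·6·17·4·6·17 ≡ 9 (mod 19).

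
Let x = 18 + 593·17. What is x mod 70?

19

593·17 = 10081.
10081 = 144·70 + 1, so 10081 mod 70 = 1.
(18 + 1) mod 70 = 19.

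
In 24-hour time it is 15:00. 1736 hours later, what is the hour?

1736 − 72·24 = 8, so 1736 ≡ 8 (mod 24).
(15 + 8) mod 24 = 23.

23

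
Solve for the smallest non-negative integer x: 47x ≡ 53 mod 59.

The inverse of 47 mod 59 is 54 (since 47·54 = 2538 ≡ 1).
Multiplying both sides by 54: x ≡ 54·53 = 2862 ≡ 30 (mod 59).

30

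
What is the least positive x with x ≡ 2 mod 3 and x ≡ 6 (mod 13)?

x ≡ 2 (mod 3) gives x ∈ {2, 5, 8, 11, 14, 17, 20, 23, …}.
The first of these with x mod 13 = 6 is 32.

32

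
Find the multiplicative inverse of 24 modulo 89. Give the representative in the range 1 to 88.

26

89 = 3·24 + 17
24 = 1·17 + 7
17 = 2·7 + 3
7 = 2·3 + 1
3 = 3·1 + 0
Back-substituting gives 24·26 ≡ 1 (mod 89).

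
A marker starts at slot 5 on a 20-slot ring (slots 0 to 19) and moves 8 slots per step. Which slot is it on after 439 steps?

17

439·8 = 3512.
Dividing 3512 by 20 gives quotient 175 and remainder 12.
(5 + 12) mod 20 = 17.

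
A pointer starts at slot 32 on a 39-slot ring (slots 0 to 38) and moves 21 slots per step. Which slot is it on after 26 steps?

32

26·21 = 546.
546 = 14·39 + 0, so 546 mod 39 = 0.
(32 + 0) mod 39 = 32.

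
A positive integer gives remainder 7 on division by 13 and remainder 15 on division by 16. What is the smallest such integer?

111

x ≡ 7 (mod 13) gives x ∈ {7, 20, 33, 46, 59, 72, 85, 98, …}.
The first of these with x mod 16 = 15 is 111.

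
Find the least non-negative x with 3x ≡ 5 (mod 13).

3⁻¹ ≡ 9 (mod 13) because 3·9 = 27 = 2·13 + 1.
Multiplying both sides by 9: x ≡ 9·5 = 45 ≡ 6 (mod 13).

6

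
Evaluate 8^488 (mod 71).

Successive squares of 8 mod 71: 8^1≡8, 8^2≡64, 8^4≡49, 8^8≡58, 8^16≡27, 8^32≡19, 8^64≡6, 8^128≡36, 8^256≡18.
488 = 8 + 32 + 64 + 128 + 256, so 8^488 ≡ 58·19·6·36·18 ≡ 10 (mod 71).

10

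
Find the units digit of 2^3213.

2

Last digits of 2^n: 2, 4, 8, 6 (period 4).
3213 mod 4 = 1, so the last digit matches 2^1 = 2.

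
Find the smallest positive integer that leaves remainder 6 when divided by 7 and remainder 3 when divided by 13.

x ≡ 6 (mod 7) gives x ∈ {6, 13, 20, 27, 34, 41, 48, 55}.
The first of these with x mod 13 = 3 is 55.

55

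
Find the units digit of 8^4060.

The units digit of 8^n cycles with period 4: 8, 4, 2, 6, …
4060 leaves remainder 0 on division by 4, so 8^4060 ends in 6.

6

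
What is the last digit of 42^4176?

Last digits of 2^n: 2, 4, 8, 6 (period 4).
4176 mod 4 = 0, so the last digit matches 2^4 = 6.

6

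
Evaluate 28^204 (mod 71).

50

Successive squares of 28 mod 71: 28^1≡28, 28^2≡3, 28^4≡9, 28^8≡10, 28^16≡29, 28^32≡60, 28^64≡50, 28^128≡15.
204 = 4 + 8 + 64 + 128, so 28^204 ≡ 9·10·50·15 ≡ 50 (mod 71).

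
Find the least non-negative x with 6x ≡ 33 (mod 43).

6⁻¹ ≡ 36 (mod 43) because 6·36 = 216 = 5·43 + 1.
Multiplying both sides by 36: x ≡ 36·33 = 1188 ≡ 27 (mod 43).
Check: 6·27 = 162 = 3·43 + 33.

27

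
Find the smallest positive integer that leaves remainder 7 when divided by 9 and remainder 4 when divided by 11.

x ≡ 7 (mod 9) gives x ∈ {7, 16, 25, 34, 43, 52, 61, 70}.
The first of these with x mod 11 = 4 is 70.

70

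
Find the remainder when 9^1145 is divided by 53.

Square-and-reduce mod 53: 9^1≡9, 9^2≡28, 9^4≡42, 9^8≡15, 9^16≡13, 9^32≡10, 9^64≡47, 9^128≡36, 9^256≡24, 9^512≡46, 9^1024≡49.
Since 1145 = 1 + 8 + 16 + 32 + 64 + 1024 in binary, 9^1145 ≡ 9·15·13·10·47·49 ≡ 9 (mod 53).

9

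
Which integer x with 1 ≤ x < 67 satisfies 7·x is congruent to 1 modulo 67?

7·48 = 336 = 5·67 + 1, so 7⁻¹ ≡ 48 (mod 67).

48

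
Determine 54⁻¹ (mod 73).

23

73 = 1·54 + 19
54 = 2·19 + 16
19 = 1·16 + 3
16 = 5·3 + 1
3 = 3·1 + 0
Back-substituting gives 54·23 ≡ 1 (mod 73).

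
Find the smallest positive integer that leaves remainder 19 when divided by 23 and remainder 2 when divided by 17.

x ≡ 2 (mod 17) gives x ∈ {2, 19}.
The first of these with x mod 23 = 19 is 19.

19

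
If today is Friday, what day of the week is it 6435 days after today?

6435 = 919·7 + 2, so 6435 mod 7 = 2.
Friday + 2 days → Sunday.

Sunday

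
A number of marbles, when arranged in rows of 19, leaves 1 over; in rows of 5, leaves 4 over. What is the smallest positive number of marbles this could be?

39

Since 5·4 ≡ 1 (mod 19), take x = 4 + 5·((1−4)·4 mod 19) = 4 + 5·7 = 39.
Check: 39 mod 19 = 1, 39 mod 5 = 4.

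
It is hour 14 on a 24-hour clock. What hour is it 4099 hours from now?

4099 = 170·24 + 19, so 4099 mod 24 = 19.
(14 + 19) mod 24 = 9.

9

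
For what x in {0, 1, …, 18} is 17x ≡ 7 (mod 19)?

The inverse of 17 mod 19 is 9 (since 17·9 = 153 ≡ 1).
Multiplying both sides by 9: x ≡ 9·7 = 63 ≡ 6 (mod 19).

6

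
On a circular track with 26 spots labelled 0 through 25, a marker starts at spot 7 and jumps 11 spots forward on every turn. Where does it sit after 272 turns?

272·11 = 2992.
2992 mod 26 = 2 (since 115·26 = 2990).
(7 + 2) mod 26 = 9.

9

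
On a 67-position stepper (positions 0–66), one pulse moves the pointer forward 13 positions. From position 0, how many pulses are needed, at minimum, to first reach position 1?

67 = 5·13 + 2
13 = 6·2 + 1
2 = 2·1 + 0
Back-substituting gives 13·31 ≡ 1 (mod 67).

31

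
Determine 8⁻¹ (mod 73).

73 = 9·8 + 1
8 = 8·1 + 0
Back-substituting gives 8·64 ≡ 1 (mod 73).

64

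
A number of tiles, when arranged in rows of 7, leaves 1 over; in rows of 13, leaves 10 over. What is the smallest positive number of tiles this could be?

36

x ≡ 1 (mod 7) gives x ∈ {1, 8, 15, 22, 29, 36}.
The first of these with x mod 13 = 10 is 36.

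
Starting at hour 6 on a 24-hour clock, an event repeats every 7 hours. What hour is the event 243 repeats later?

3

243·7 = 1701.
1701 mod 24 = 21 (since 70·24 = 1680).
(6 + 21) mod 24 = 3.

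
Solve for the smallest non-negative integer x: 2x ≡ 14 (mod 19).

The inverse of 2 mod 19 is 10 (since 2·10 = 20 ≡ 1).
Multiplying both sides by 10: x ≡ 10·14 = 140 ≡ 7 (mod 19).
Check: 2·7 = 14 = 0·19 + 14.

7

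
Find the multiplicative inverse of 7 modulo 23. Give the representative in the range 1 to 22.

7·10 = 70 = 3·23 + 1, so 7⁻¹ ≡ 10 (mod 23).

10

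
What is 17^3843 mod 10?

Powers of 7 mod 10 repeat with period 4: 7, 9, 3, 1.
3843 mod 4 = 3, so the last digit matches 7^3 = 3.

3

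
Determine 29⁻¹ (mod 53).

53 = 1·29 + 24
29 = 1·24 + 5
24 = 4·5 + 4
5 = 1·4 + 1
4 = 4·1 + 0
Back-substituting gives 29·11 ≡ 1 (mod 53).

11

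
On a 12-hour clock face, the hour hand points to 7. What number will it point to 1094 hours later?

1094 − 91·12 = 2, so 1094 ≡ 2 (mod 12).
7 + 2 → 9 on a 12-hour dial.

9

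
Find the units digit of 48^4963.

2

Powers of 8 mod 10 repeat with period 4: 8, 4, 2, 6.
4963 leaves remainder 3 on division by 4, so 48^4963 ends in 2.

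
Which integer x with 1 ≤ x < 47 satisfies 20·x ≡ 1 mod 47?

20·40 = 800 = 17·47 + 1, so 20⁻¹ ≡ 40 (mod 47).

40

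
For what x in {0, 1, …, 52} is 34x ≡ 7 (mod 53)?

34⁻¹ ≡ 39 (mod 53) because 34·39 = 1326 = 25·53 + 1.
So x ≡ 39·7 = 273 ≡ 8 (mod 53).

8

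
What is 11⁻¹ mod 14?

9

14 = 1·11 + 3
11 = 3·3 + 2
3 = 1·2 + 1
2 = 2·1 + 0
Back-substituting gives 11·9 ≡ 1 (mod 14).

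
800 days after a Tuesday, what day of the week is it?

800 = 114·7 + 2, so 800 mod 7 = 2.
Tuesday + 2 days → Thursday.

Thursday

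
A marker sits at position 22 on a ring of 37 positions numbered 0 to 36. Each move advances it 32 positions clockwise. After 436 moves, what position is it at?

25

436·32 = 13952.
13952 = 377·37 + 3, so 13952 mod 37 = 3.
(22 + 3) mod 37 = 25.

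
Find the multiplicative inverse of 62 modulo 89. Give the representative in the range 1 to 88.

62·56 = 3472 = 39·89 + 1, so 62⁻¹ ≡ 56 (mod 89).

56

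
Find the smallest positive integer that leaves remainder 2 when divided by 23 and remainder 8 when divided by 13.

x ≡ 8 (mod 13) gives x ∈ {8, 21, 34, 47, 60, 73, 86, 99, …}.
The first of these with x mod 23 = 2 is 255.

255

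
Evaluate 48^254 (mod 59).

Successive squares of 48 mod 59: 48^1≡48, 48^2≡3, 48^4≡9, 48^8≡22, 48^16≡12, 48^32≡26, 48^64≡27, 48^128≡21.
Since 254 = 2 + 4 + 8 + 16 + 32 + 64 + 128 in binary, 48^254 ≡ 3·9·22·12·26·27·21 ≡ 29 (mod 59).

29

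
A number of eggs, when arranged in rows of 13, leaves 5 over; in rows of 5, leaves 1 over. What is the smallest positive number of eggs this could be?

31

x ≡ 1 (mod 5) gives x ∈ {1, 6, 11, 16, 21, 26, 31}.
The first of these with x mod 13 = 5 is 31.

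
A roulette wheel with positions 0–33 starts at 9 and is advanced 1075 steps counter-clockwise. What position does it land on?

1075 = 31·34 + 21, so 1075 mod 34 = 21.
(9 − 21) mod 34 = 22.

22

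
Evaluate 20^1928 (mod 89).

16

By repeated squaring mod 89: 20^1≡20, 20^2≡44, 20^4≡67, 20^8≡39, 20^16≡8, 20^32≡64, 20^64≡2, 20^128≡4, 20^256≡16, 20^512≡78, 20^1024≡32.
Since 1928 = 8 + 128 + 256 + 512 + 1024 in binary, 20^1928 ≡ 39·4·16·78·32 ≡ 16 (mod 89).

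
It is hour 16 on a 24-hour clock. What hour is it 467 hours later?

3

467 − 19·24 = 11, so 467 ≡ 11 (mod 24).
(16 + 11) mod 24 = 3.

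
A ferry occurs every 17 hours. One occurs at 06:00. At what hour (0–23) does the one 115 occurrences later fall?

17

115·17 = 1955.
Dividing 1955 by 24 gives quotient 81 and remainder 11.
(6 + 11) mod 24 = 17.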